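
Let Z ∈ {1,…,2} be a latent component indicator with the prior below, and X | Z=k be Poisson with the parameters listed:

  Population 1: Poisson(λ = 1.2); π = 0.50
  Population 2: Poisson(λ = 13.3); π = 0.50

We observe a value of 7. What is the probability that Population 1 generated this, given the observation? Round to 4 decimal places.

0.0087

P(component k | x) = w_k·f_k(x) / marginal(x), where marginal(x) = Σ_j w_j·f_j(x).
Poisson probabilities:
  f_1 = 0.000214134
  f_2 = 0.0244576
Prior × likelihood for each component:
  w_1·f_1 = 0.50 × 0.000214134 = 0.000107067
  w_2·f_2 = 0.50 × 0.0244576 = 0.0122288
Evidence: 0.000107067 + 0.0122288 = 0.0123359
P(Population 1 | data) ≈ 0.0087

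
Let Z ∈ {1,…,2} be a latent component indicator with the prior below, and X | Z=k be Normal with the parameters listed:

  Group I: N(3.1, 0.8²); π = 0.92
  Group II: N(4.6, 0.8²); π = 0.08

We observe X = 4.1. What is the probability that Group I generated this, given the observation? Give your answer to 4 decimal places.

0.8649

By Bayes' theorem, P(k | x) = π_k f_k(x) / Σ_j π_j f_j(x).
Component likelihoods at x = 4.1:
  p_I = (1/(0.8·√(2π)))·exp(−(4.1−3.1)²/(2·0.8²)) = 0.498678·exp(-0.78125) = 0.228311
  p_II = (1/(0.8·√(2π)))·exp(−(4.1−4.6)²/(2·0.8²)) = 0.498678·exp(-0.19531) = 0.410201
Weight by the priors:
  π_I·p_I = 0.92 × 0.228311 = 0.210046
  π_II·p_II = 0.08 × 0.410201 = 0.0328161
Sum: 0.210046 + 0.0328161 = 0.242863
Responsibility of Group I: 0.210046 / 0.242863 ≈ 0.8649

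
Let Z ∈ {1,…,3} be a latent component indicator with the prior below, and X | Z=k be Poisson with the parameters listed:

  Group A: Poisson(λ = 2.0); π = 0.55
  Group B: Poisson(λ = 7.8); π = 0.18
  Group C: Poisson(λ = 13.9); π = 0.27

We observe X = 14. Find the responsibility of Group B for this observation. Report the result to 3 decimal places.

0.084

P(component k | x) = π_k·f_k(x) / marginal(x), where marginal(x) = Σ_j π_j·f_j(x).
Poisson probabilities:
  p_A = 2.54345e-08
  p_B = 0.0145017
  p_C = 0.105951
Weight by the priors:
  π_A·p_A = 0.55 × 2.54345e-08 = 1.3989e-08
  π_B·p_B = 0.18 × 0.0145017 = 0.00261031
  π_C·p_C = 0.27 × 0.105951 = 0.0286068
Denominator: 1.3989e-08 + 0.00261031 + 0.0286068 = 0.0312171
Responsibility of Group B: 0.00261031 / 0.0312171 ≈ 0.084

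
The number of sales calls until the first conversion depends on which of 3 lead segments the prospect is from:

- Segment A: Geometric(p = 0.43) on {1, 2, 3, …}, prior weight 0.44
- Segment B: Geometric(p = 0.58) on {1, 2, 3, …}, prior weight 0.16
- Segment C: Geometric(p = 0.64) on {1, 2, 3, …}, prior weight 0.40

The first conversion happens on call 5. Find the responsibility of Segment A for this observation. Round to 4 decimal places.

0.7354

Apply Bayes' rule: the posterior for each component is proportional to its prior times its likelihood at x.
Component likelihoods at x = 5:
  p_A = 0.0453908
  p_B = 0.0180478
  p_C = 0.0107495
Prior × likelihood for each component:
  π_A·p_A = 0.44 × 0.0453908 = 0.019972
  π_B·p_B = 0.16 × 0.0180478 = 0.00288765
  π_C·p_C = 0.40 × 0.0107495 = 0.00429982
Denominator: 0.019972 + 0.00288765 + 0.00429982 = 0.0271594
P(Segment A | the observation) = 0.019972 / 0.0271594 ≈ 0.7354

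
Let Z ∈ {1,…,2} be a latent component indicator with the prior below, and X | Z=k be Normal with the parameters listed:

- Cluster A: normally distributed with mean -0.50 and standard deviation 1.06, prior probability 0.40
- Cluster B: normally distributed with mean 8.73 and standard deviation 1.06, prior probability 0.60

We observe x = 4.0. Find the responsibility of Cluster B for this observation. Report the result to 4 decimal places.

The responsibility of component k is π_k f_k(x) divided by Σ_j π_j f_j(x).
Evaluate each component's likelihood at the observed value:
  p_A = (1/(1.06·√(2π)))·exp(−(4.0−-0.50)²/(2·1.06²)) = 0.376361·exp(-9.01121) = 4.59287e-05
  p_B = (1/(1.06·√(2π)))·exp(−(4.0−8.73)²/(2·1.06²)) = 0.376361·exp(-9.95590) = 1.78571e-05
Weight by the priors:
  π_A·p_A = 0.40 × 4.59287e-05 = 1.83715e-05
  π_B·p_B = 0.60 × 1.78571e-05 = 1.07143e-05
Evidence: 1.83715e-05 + 1.07143e-05 = 2.90857e-05
Responsibility of Cluster B: 1.07143e-05 / 2.90857e-05 ≈ 0.3684

0.3684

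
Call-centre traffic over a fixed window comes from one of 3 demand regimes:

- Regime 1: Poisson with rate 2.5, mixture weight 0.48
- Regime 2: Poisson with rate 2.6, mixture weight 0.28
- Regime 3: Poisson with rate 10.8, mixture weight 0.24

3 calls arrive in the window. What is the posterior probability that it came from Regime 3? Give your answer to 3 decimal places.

P(component k | x) = π_k·f_k(x) / marginal(x), where marginal(x) = Σ_j π_j·f_j(x).
Evaluate each component's likelihood at the observed value:
  p_1 = 0.213763
  p_2 = 0.217572
  p_3 = 0.00428292
Weight by the priors:
  π_1·p_1 = 0.48 × 0.213763 = 0.102606
  π_2·p_2 = 0.28 × 0.217572 = 0.0609202
  π_3·p_3 = 0.24 × 0.00428292 = 0.0010279
Denominator: 0.102606 + 0.0609202 + 0.0010279 = 0.164554
So the posterior for Regime 3 is 0.0010279 / 0.164554 ≈ 0.006.

0.006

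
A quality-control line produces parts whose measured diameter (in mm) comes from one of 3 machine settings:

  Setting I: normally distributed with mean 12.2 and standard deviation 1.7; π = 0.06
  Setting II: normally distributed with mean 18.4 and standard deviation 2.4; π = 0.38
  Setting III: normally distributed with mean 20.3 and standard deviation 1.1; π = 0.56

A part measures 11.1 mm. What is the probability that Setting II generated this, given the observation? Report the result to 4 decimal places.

0.0514

Posterior ∝ prior × likelihood, so P(k | x) ∝ π_k f_k(x); normalise over all components.
Evaluate each component's likelihood at the observed value:
  L_I = 0.190346
  L_II = 0.00162821
  L_III = 2.34411e-16
Weight by the priors:
  π_I·L_I = 0.06 × 0.190346 = 0.0114208
  π_II·L_II = 0.38 × 0.00162821 = 0.000618719
  π_III·L_III = 0.56 × 2.34411e-16 = 1.3127e-16
Marginal: 0.0114208 + 0.000618719 + 1.3127e-16 = 0.0120395
P(Setting II | x) ≈ 0.0514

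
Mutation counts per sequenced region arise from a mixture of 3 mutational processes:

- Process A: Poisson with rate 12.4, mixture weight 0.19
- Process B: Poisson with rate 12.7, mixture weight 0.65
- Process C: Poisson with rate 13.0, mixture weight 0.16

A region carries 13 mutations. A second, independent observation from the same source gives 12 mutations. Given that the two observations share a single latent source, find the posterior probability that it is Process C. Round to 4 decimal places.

0.1577

Apply Bayes' rule: the posterior for each component is proportional to its prior times its likelihood at x.
Since both observations come from the same component, the likelihood for component k is f_k(x₁)·f_k(x₂).
  p_A = [e^(−12.4)·12.4^13/13! = 0.10838] × [0.113624] = 0.0123146
  p_B = [e^(−12.7)·12.7^13/13! = 0.109554] × [0.112142] = 0.0122856
  p_C = [e^(−13.0)·13.0^13/13! = 0.10994] × [0.10994] = 0.0120868
Weight by the priors:
  π_A·p_A = 0.19 × 0.0123146 = 0.00233978
  π_B·p_B = 0.65 × 0.0122856 = 0.00798563
  π_C·p_C = 0.16 × 0.0120868 = 0.00193388
Evidence: 0.00233978 + 0.00798563 + 0.00193388 = 0.0122593
So the posterior for Process C is 0.00193388 / 0.0122593 ≈ 0.1577.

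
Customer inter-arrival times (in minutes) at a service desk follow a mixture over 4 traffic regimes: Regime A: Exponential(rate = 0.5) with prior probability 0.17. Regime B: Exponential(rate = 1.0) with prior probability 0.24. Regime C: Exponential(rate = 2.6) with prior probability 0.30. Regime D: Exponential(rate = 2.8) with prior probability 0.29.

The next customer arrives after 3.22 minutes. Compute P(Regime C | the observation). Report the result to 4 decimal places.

0.0067

P(component k | x) = π_k·f_k(x) / marginal(x), where marginal(x) = Σ_j π_j·f_j(x).
Exponential densities:
  p_A = 0.5·e^(−0.5·3.22) = 0.5·e^(−1.6100) = 0.0999438
  p_B = 1.0·e^(−1.0·3.22) = 1.0·e^(−3.2200) = 0.0399551
  p_C = 2.6·e^(−2.6·3.22) = 2.6·e^(−8.3720) = 0.000601257
  p_D = 2.8·e^(−2.8·3.22) = 2.8·e^(−9.0160) = 0.000340063
Multiply by the mixture weights:
  π_A·p_A = 0.17 × 0.0999438 = 0.0169904
  π_B·p_B = 0.24 × 0.0399551 = 0.00958921
  π_C·p_C = 0.30 × 0.000601257 = 0.000180377
  π_D·p_D = 0.29 × 0.000340063 = 9.86182e-05
Normaliser: 0.0169904 + 0.00958921 + 0.000180377 + 9.86182e-05 = 0.0268587
P(Regime C | the observation) ≈ 0.0067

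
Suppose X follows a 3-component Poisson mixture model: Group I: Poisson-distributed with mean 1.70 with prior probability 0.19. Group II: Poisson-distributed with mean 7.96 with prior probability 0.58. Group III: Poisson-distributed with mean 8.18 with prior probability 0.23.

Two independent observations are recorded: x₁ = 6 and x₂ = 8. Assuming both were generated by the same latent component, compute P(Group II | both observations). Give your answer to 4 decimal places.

0.7277

P(component k | x) = π_k·f_k(x) / marginal(x), where marginal(x) = Σ_j π_j·f_j(x).
Since both observations come from the same component, the likelihood for component k is f_k(x₁)·f_k(x₂).
  f_I = [0.00612436] × [0.000316061] = 1.93567e-06
  f_II = [0.123356] × [0.139573] = 0.0172172
  f_III = [0.116589] × [0.139308] = 0.0162419
Weight by the priors:
  π_I·f_I = 0.19 × 1.93567e-06 = 3.67777e-07
  π_II·f_II = 0.58 × 0.0172172 = 0.00998596
  π_III·f_III = 0.23 × 0.0162419 = 0.00373563
Marginal: 3.67777e-07 + 0.00998596 + 0.00373563 = 0.013722
So the posterior for Group II is 0.00998596 / 0.013722 ≈ 0.7277.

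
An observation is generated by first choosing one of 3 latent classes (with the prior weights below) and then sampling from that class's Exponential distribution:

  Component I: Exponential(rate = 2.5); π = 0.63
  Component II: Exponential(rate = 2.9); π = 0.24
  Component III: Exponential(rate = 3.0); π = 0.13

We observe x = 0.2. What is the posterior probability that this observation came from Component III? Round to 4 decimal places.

By Bayes' theorem, P(k | x) = P(Z=k) f_k(x) / Σ_j P(Z=j) f_j(x).
Evaluate each component's likelihood at the observed value:
  f_I = 1.51633
  f_II = 1.62371
  f_III = 1.64643
Multiply by the mixture weights:
  P(Z=I)·f_I = 0.63 × 1.51633 = 0.955286
  P(Z=II)·f_II = 0.24 × 1.62371 = 0.389689
  P(Z=III)·f_III = 0.13 × 1.64643 = 0.214037
Normaliser: 0.955286 + 0.389689 + 0.214037 = 1.55901
So the posterior for Component III is 0.214037 / 1.55901 ≈ 0.1373.

0.1373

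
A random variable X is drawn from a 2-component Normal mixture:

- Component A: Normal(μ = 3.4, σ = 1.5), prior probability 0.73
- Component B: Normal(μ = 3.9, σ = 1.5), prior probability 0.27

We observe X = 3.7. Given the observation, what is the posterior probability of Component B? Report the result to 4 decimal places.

Apply Bayes' rule: the posterior for each component is proportional to its prior times its likelihood at x.
Component likelihoods at x = 3.7:
  p_A = (1/(1.5·√(2π)))·exp(−(3.7−3.4)²/(2·1.5²)) = 0.265962·exp(-0.02000) = 0.260695
  p_B = (1/(1.5·√(2π)))·exp(−(3.7−3.9)²/(2·1.5²)) = 0.265962·exp(-0.00889) = 0.263608
Prior × likelihood for each component:
  π_A·p_A = 0.73 × 0.260695 = 0.190307
  π_B·p_B = 0.27 × 0.263608 = 0.0711741
Denominator: 0.190307 + 0.0711741 = 0.261482
P(Component B | the observation) ≈ 0.2722

0.2722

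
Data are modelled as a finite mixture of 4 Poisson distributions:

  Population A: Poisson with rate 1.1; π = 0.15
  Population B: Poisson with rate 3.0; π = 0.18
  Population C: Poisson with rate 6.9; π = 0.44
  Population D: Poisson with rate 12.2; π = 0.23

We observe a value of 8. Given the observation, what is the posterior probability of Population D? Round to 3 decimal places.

0.195

Apply Bayes' rule: the posterior for each component is proportional to its prior times its likelihood at x.
Poisson probabilities:
  L_A = 1.76969e-05
  L_B = 0.00810151
  L_C = 0.128422
  L_D = 0.0612302
Unnormalised posteriors:
  π_A·L_A = 0.15 × 1.76969e-05 = 2.65453e-06
  π_B·L_B = 0.18 × 0.00810151 = 0.00145827
  π_C·L_C = 0.44 × 0.128422 = 0.0565058
  π_D·L_D = 0.23 × 0.0612302 = 0.0140829
Sum: 2.65453e-06 + 0.00145827 + 0.0565058 + 0.0140829 = 0.0720497
Responsibility of Population D: 0.0140829 / 0.0720497 ≈ 0.195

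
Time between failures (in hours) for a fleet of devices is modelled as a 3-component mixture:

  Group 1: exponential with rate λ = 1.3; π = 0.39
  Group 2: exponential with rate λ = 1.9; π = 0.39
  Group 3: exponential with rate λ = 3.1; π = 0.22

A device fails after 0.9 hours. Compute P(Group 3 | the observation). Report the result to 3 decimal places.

The responsibility of component k is P(Z=k) f_k(x) divided by Σ_j P(Z=j) f_j(x).
Component likelihoods at x = 0.9 hours:
  p_1 = 0.403477
  p_2 = 0.343645
  p_3 = 0.190406
Multiply by the mixture weights:
  P(Z=1)·p_1 = 0.39 × 0.403477 = 0.157356
  P(Z=2)·p_2 = 0.39 × 0.343645 = 0.134022
  P(Z=3)·p_3 = 0.22 × 0.190406 = 0.0418893
Normaliser: 0.157356 + 0.134022 + 0.0418893 = 0.333267
Responsibility of Group 3: 0.0418893 / 0.333267 ≈ 0.126

0.126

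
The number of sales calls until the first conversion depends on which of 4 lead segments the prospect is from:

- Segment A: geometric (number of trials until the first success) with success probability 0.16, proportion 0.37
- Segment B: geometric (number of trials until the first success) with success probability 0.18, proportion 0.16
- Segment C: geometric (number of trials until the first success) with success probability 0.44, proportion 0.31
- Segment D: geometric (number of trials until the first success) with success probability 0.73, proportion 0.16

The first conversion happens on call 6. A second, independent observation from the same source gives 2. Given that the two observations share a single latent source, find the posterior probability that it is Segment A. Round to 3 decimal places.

0.490

By Bayes' theorem, P(k | x) = π_k f_k(x) / Σ_j π_j f_j(x).
Since both observations come from the same component, the likelihood for component k is f_k(x₁)·f_k(x₂).
  L_A = [0.0669139] × [0.1344] = 0.00899323
  L_B = [0.0667332] × [0.1476] = 0.00984982
  L_C = [0.0242322] × [0.2464] = 0.00597081
  L_D = [0.00104747] × [0.1971] = 0.000206456
Prior × likelihood for each component:
  π_A·L_A = 0.37 × 0.00899323 = 0.00332749
  π_B·L_B = 0.16 × 0.00984982 = 0.00157597
  π_C·L_C = 0.31 × 0.00597081 = 0.00185095
  π_D·L_D = 0.16 × 0.000206456 = 3.3033e-05
Marginal: 0.00332749 + 0.00157597 + 0.00185095 + 3.3033e-05 = 0.00678745
Responsibility of Segment A: 0.00332749 / 0.00678745 ≈ 0.490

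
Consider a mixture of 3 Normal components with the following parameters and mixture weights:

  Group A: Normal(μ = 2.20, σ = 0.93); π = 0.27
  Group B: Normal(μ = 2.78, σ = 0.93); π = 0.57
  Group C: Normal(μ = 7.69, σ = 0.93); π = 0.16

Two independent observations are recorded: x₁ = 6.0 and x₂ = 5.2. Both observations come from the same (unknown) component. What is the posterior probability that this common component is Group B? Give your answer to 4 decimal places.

0.0534

Apply Bayes' rule: the posterior for each component is proportional to its prior times its likelihood at x.
Since both observations come from the same component, the likelihood for component k is f_k(x₁)·f_k(x₂).
  p_A = [0.000101632] × [0.00235956] = 2.39806e-07
  p_B = [0.00106972] × [0.0145239] = 1.55365e-05
  p_C = [0.0822918] × [0.0119067] = 0.000979823
Unnormalised posteriors:
  π_A·p_A = 0.27 × 2.39806e-07 = 6.47476e-08
  π_B·p_B = 0.57 × 1.55365e-05 = 8.85582e-06
  π_C·p_C = 0.16 × 0.000979823 = 0.000156772
Denominator: 6.47476e-08 + 8.85582e-06 + 0.000156772 = 0.000165692
Responsibility of Group B: 8.85582e-06 / 0.000165692 ≈ 0.0534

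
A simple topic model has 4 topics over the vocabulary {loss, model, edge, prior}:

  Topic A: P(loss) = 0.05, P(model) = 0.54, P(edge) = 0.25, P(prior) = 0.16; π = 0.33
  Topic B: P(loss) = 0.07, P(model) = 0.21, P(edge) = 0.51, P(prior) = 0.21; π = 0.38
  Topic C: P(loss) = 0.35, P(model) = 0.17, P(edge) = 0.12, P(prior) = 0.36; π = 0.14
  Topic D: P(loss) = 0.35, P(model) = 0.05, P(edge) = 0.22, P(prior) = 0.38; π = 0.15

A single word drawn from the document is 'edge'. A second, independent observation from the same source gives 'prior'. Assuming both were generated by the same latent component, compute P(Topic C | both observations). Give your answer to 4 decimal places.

0.0834

Posterior ∝ prior × likelihood, so P(k | x) ∝ w_k f_k(x); normalise over all components.
Since both observations come from the same component, the likelihood for component k is f_k(x₁)·f_k(x₂).
  p_A = [P(edge | comp) = 0.25] × [0.16] = 0.04
  p_B = [P(edge | comp) = 0.51] × [0.21] = 0.1071
  p_C = [P(edge | comp) = 0.12] × [0.36] = 0.0432
  p_D = [P(edge | comp) = 0.22] × [0.38] = 0.0836
Unnormalised posteriors:
  w_A·p_A = 0.33 × 0.04 = 0.0132
  w_B·p_B = 0.38 × 0.1071 = 0.040698
  w_C·p_C = 0.14 × 0.0432 = 0.006048
  w_D·p_D = 0.15 × 0.0836 = 0.01254
Marginal: 0.0132 + 0.040698 + 0.006048 + 0.01254 = 0.072486
So the posterior for Topic C is 0.006048 / 0.072486 ≈ 0.0834.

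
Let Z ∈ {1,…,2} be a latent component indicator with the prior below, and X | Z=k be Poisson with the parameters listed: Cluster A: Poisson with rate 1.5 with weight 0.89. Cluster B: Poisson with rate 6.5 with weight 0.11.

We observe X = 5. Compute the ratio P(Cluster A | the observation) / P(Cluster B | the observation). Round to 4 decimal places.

0.7859

Posterior odds = (π_i f_i(x)) / (π_j f_j(x)); the normalising sum cancels.
Evaluate each component's likelihood at the observed value:
  L_A = e^(−1.5)·1.5^5/5! = 0.01412
  L_B = e^(−6.5)·6.5^5/5! = 0.145369
Odds = (0.89/0.11) × (0.01412/0.145369) = 8.09091 × 0.0971319 ≈ 0.7859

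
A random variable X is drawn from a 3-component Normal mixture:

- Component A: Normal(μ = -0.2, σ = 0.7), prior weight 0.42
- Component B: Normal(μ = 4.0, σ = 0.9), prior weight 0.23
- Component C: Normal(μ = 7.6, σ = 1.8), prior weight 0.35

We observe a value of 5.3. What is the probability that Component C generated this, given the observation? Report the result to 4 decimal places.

P(component k | x) = π_k·f_k(x) / marginal(x), where marginal(x) = Σ_j π_j·f_j(x).
Evaluate each component's likelihood at the observed value:
  p_A = (1/(0.7·√(2π)))·exp(−(5.3−-0.2)²/(2·0.7²)) = 0.569918·exp(-30.86735) = 2.24024e-14
  p_B = (1/(0.9·√(2π)))·exp(−(5.3−4.0)²/(2·0.9²)) = 0.443269·exp(-1.04321) = 0.156173
  p_C = (1/(1.8·√(2π)))·exp(−(5.3−7.6)²/(2·1.8²)) = 0.221635·exp(-0.81636) = 0.0979711
Prior × likelihood for each component:
  π_A·p_A = 0.42 × 2.24024e-14 = 9.40899e-15
  π_B·p_B = 0.23 × 0.156173 = 0.0359199
  π_C·p_C = 0.35 × 0.0979711 = 0.0342899
Evidence: 9.40899e-15 + 0.0359199 + 0.0342899 = 0.0702098
So the posterior for Component C is 0.0342899 / 0.0702098 ≈ 0.4884.

0.4884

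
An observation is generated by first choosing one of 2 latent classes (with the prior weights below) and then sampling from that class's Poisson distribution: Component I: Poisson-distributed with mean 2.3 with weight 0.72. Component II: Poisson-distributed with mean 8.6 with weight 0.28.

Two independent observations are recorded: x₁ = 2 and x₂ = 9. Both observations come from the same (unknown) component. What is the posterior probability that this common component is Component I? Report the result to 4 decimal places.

0.2763

By Bayes' theorem, P(k | x) = π_k f_k(x) / Σ_j π_j f_j(x).
Since both observations come from the same component, the likelihood for component k is f_k(x₁)·f_k(x₂).
  L_I = [e^(−2.3)·2.3^2/2! = 0.265185] × [0.000497634] = 0.000131965
  L_II = [e^(−8.6)·8.6^2/2! = 0.00680823] × [0.130554] = 0.000888843
Unnormalised posteriors:
  π_I·L_I = 0.72 × 0.000131965 = 9.50148e-05
  π_II·L_II = 0.28 × 0.000888843 = 0.000248876
Evidence: 9.50148e-05 + 0.000248876 = 0.000343891
P(Component I | x) = 9.50148e-05 / 0.000343891 ≈ 0.2763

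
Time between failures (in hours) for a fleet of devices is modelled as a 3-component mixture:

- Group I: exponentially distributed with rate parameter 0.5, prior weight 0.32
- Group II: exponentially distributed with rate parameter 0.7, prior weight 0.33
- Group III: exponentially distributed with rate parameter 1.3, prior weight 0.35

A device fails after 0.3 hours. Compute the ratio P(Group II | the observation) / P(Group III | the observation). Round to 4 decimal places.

Posterior odds = (w_i f_i(x)) / (w_j f_j(x)); the normalising sum cancels.
Component likelihoods at x = 0.3 hours:
  p_I = 0.430354
  p_II = 0.567409
  p_III = 0.880174
0.187245 / 0.308061 ≈ 0.6078

0.6078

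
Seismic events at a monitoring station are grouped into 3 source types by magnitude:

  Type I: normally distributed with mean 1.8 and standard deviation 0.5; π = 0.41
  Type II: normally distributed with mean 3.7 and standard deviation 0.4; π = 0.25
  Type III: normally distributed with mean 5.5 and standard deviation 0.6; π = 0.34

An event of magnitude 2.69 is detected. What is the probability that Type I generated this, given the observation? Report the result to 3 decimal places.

0.867

The responsibility of component k is P(Z=k) f_k(x) divided by Σ_j P(Z=j) f_j(x).
Component likelihoods at x = 2.69:
  L_I = 0.163656
  L_II = 0.0411529
  L_III = 1.14798e-05
Weight by the priors:
  P(Z=I)·L_I = 0.41 × 0.163656 = 0.0670988
  P(Z=II)·L_II = 0.25 × 0.0411529 = 0.0102882
  P(Z=III)·L_III = 0.34 × 1.14798e-05 = 3.90314e-06
Denominator: 0.0670988 + 0.0102882 + 3.90314e-06 = 0.0773909
P(Type I | data) = 0.0670988 / 0.0773909 ≈ 0.867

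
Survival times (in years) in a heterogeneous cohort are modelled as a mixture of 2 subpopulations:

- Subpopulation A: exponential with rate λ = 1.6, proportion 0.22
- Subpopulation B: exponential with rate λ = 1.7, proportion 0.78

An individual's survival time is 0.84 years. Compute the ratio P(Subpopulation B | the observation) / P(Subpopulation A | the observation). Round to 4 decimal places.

Only the two components matter; the odds are (w_i f_i(x)) / (w_j f_j(x)).
Component likelihoods at x = 0.84 years:
  p_A = 1.6·e^(−1.6·0.84) = 1.6·e^(−1.3440) = 0.417281
  p_B = 1.7·e^(−1.7·0.84) = 1.7·e^(−1.4280) = 0.40764
Posterior odds = (w_B·p_B) / (w_A·p_A) = (0.78·0.40764) / (0.22·0.417281) = 0.317959 / 0.0918017 ≈ 3.4635

3.4635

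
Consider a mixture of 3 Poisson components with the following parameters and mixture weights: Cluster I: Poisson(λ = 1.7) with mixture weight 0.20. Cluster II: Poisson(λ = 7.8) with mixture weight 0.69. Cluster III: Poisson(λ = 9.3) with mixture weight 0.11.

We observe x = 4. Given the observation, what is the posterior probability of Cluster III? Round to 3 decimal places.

Posterior ∝ prior × likelihood, so P(k | x) ∝ w_k f_k(x); normalise over all components.
Evaluate each component's likelihood at the observed value:
  f_I = 0.0635746
  f_II = 0.0631932
  f_III = 0.0284959
Prior × likelihood for each component:
  w_I·f_I = 0.20 × 0.0635746 = 0.0127149
  w_II·f_II = 0.69 × 0.0631932 = 0.0436033
  w_III·f_III = 0.11 × 0.0284959 = 0.00313455
Normaliser: 0.0127149 + 0.0436033 + 0.00313455 = 0.0594528
P(Cluster III | 4) = 0.00313455 / 0.0594528 ≈ 0.053

0.053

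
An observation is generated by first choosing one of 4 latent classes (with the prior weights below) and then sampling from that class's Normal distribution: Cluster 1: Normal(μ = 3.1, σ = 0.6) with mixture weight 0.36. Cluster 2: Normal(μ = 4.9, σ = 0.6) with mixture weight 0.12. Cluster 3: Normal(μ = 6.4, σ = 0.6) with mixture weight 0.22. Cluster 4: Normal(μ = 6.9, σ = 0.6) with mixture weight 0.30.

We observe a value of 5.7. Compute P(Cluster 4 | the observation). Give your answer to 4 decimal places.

Posterior ∝ prior × likelihood, so P(k | x) ∝ w_k f_k(x); normalise over all components.
Component likelihoods at x = 5.7:
  p_1 = 5.56181e-05
  p_2 = 0.27335
  p_3 = 0.336664
  p_4 = 0.0899849
Unnormalised posteriors:
  w_1·p_1 = 0.36 × 5.56181e-05 = 2.00225e-05
  w_2·p_2 = 0.12 × 0.27335 = 0.032802
  w_3·p_3 = 0.22 × 0.336664 = 0.0740662
  w_4·p_4 = 0.30 × 0.0899849 = 0.0269955
Evidence: 2.00225e-05 + 0.032802 + 0.0740662 + 0.0269955 = 0.133884
P(Cluster 4 | 5.7) ≈ 0.2016

0.2016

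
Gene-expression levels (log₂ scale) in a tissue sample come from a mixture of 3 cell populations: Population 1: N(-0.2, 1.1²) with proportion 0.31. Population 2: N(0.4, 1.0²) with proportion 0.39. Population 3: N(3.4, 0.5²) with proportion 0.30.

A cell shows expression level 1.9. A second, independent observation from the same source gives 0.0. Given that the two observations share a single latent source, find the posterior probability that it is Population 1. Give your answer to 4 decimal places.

Apply Bayes' rule: the posterior for each component is proportional to its prior times its likelihood at x.
Since both observations come from the same component, the likelihood for component k is f_k(x₁)·f_k(x₂).
  L_1 = [0.0586268] × [0.356729] = 0.0209139
  L_2 = [0.129518] × [0.36827] = 0.0476975
  L_3 = [0.0088637] × [7.26192e-11] = 6.43675e-13
Prior × likelihood for each component:
  π_1·L_1 = 0.31 × 0.0209139 = 0.00648331
  π_2·L_2 = 0.39 × 0.0476975 = 0.018602
  π_3·L_3 = 0.30 × 6.43675e-13 = 1.93102e-13
Evidence: 0.00648331 + 0.018602 + 1.93102e-13 = 0.0250853
So the posterior for Population 1 is 0.00648331 / 0.0250853 ≈ 0.2585.

0.2585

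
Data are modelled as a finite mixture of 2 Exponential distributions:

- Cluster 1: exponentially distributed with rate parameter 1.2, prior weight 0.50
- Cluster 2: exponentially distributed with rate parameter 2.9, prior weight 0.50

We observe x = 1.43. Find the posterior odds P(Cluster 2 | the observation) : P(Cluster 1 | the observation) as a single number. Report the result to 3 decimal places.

0.213

Only the two components matter; the odds are (w_i f_i(x)) / (w_j f_j(x)).
Component likelihoods at x = 1.43:
  f_1 = 1.2·e^(−1.2·1.43) = 1.2·e^(−1.7160) = 0.215741
  f_2 = 2.9·e^(−2.9·1.43) = 2.9·e^(−4.1470) = 0.0458542
0.0229271 / 0.10787 ≈ 0.213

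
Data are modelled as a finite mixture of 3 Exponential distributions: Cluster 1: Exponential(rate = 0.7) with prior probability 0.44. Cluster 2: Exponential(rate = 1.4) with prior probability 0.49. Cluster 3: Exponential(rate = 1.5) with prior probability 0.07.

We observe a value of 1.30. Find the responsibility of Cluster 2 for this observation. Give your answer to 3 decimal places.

0.444

Apply Bayes' rule: the posterior for each component is proportional to its prior times its likelihood at x.
Exponential densities:
  f_1 = 0.7·e^(−0.7·1.30) = 0.7·e^(−0.9100) = 0.281767
  f_2 = 1.4·e^(−1.4·1.30) = 1.4·e^(−1.8200) = 0.226836
  f_3 = 1.5·e^(−1.5·1.30) = 1.5·e^(−1.9500) = 0.213411
Multiply by the mixture weights:
  P(Z=1)·f_1 = 0.44 × 0.281767 = 0.123977
  P(Z=2)·f_2 = 0.49 × 0.226836 = 0.11115
  P(Z=3)·f_3 = 0.07 × 0.213411 = 0.0149388
Normaliser: 0.123977 + 0.11115 + 0.0149388 = 0.250066
Responsibility of Cluster 2: 0.11115 / 0.250066 ≈ 0.444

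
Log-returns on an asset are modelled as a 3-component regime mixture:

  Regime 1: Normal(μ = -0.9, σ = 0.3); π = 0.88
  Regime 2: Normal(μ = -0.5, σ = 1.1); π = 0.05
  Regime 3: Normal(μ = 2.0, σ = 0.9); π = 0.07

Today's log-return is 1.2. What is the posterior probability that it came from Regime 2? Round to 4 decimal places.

Posterior ∝ prior × likelihood, so P(k | x) ∝ π_k f_k(x); normalise over all components.
Evaluate each component's likelihood at the observed value:
  f_1 = (1/(0.3·√(2π)))·exp(−(1.2−-0.9)²/(2·0.3²)) = 1.329808·exp(-24.50000) = 3.04491e-11
  f_2 = (1/(1.1·√(2π)))·exp(−(1.2−-0.5)²/(2·1.1²)) = 0.362675·exp(-1.19421) = 0.109869
  f_3 = (1/(0.9·√(2π)))·exp(−(1.2−2.0)²/(2·0.9²)) = 0.443269·exp(-0.39506) = 0.298603
Prior × likelihood for each component:
  π_1·f_1 = 0.88 × 3.04491e-11 = 2.67952e-11
  π_2·f_2 = 0.05 × 0.109869 = 0.00549347
  π_3·f_3 = 0.07 × 0.298603 = 0.0209022
Sum: 2.67952e-11 + 0.00549347 + 0.0209022 = 0.0263957
P(Regime 2 | 1.2) ≈ 0.2081

0.2081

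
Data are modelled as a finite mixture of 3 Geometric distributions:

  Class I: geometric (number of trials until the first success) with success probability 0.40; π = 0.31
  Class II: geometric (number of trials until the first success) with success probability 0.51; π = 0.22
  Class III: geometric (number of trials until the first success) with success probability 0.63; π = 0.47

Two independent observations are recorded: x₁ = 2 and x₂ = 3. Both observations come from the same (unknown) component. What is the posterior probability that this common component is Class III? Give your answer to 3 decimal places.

0.351

P(component k | x) = w_k·f_k(x) / marginal(x), where marginal(x) = Σ_j w_j·f_j(x).
Since both observations come from the same component, the likelihood for component k is f_k(x₁)·f_k(x₂).
  f_I = [0.40·(1−0.40)^1 = 0.40·0.6 = 0.24] × [0.144] = 0.03456
  f_II = [0.51·(1−0.51)^1 = 0.51·0.49 = 0.2499] × [0.122451] = 0.0306005
  f_III = [0.63·(1−0.63)^1 = 0.63·0.37 = 0.2331] × [0.086247] = 0.0201042
Weight by the priors:
  w_I·f_I = 0.31 × 0.03456 = 0.0107136
  w_II·f_II = 0.22 × 0.0306005 = 0.00673211
  w_III·f_III = 0.47 × 0.0201042 = 0.00944896
Normaliser: 0.0107136 + 0.00673211 + 0.00944896 = 0.0268947
Responsibility of Class III: 0.00944896 / 0.0268947 ≈ 0.351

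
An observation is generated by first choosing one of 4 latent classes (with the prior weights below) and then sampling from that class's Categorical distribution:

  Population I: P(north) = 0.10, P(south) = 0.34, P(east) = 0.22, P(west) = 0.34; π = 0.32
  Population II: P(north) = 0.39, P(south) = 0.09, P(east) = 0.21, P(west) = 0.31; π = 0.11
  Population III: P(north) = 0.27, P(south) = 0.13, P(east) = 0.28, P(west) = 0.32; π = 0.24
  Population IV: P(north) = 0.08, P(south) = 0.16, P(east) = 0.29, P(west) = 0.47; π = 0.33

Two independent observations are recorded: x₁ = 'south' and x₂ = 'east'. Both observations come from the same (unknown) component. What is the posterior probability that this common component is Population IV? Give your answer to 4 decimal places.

P(component k | x) = P(Z=k)·f_k(x) / marginal(x), where marginal(x) = Σ_j P(Z=j)·f_j(x).
Since both observations come from the same component, the likelihood for component k is f_k(x₁)·f_k(x₂).
  p_I = [P(south | comp) = 0.34] × [0.22] = 0.0748
  p_II = [P(south | comp) = 0.09] × [0.21] = 0.0189
  p_III = [P(south | comp) = 0.13] × [0.28] = 0.0364
  p_IV = [P(south | comp) = 0.16] × [0.29] = 0.0464
Multiply by the mixture weights:
  P(Z=I)·p_I = 0.32 × 0.0748 = 0.023936
  P(Z=II)·p_II = 0.11 × 0.0189 = 0.002079
  P(Z=III)·p_III = 0.24 × 0.0364 = 0.008736
  P(Z=IV)·p_IV = 0.33 × 0.0464 = 0.015312
Sum: 0.023936 + 0.002079 + 0.008736 + 0.015312 = 0.050063
So the posterior for Population IV is 0.015312 / 0.050063 ≈ 0.3059.

0.3059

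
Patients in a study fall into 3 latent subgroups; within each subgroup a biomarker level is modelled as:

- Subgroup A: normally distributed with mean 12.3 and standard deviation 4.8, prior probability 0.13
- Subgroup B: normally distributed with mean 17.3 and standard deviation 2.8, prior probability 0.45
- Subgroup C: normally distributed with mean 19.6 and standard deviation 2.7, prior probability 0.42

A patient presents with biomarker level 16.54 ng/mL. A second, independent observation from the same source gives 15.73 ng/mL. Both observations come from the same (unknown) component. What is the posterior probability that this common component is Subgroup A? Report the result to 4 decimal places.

0.0484

Apply Bayes' rule: the posterior for each component is proportional to its prior times its likelihood at x.
Since both observations come from the same component, the likelihood for component k is f_k(x₁)·f_k(x₂).
  p_A = [(1/(4.8·√(2π)))·exp(−(16.54−12.3)²/(2·4.8²)) = 0.083113·exp(-0.39014) = 0.0562644] × [0.0643854] = 0.0036226
  p_B = [(1/(2.8·√(2π)))·exp(−(16.54−17.3)²/(2·2.8²)) = 0.142479·exp(-0.03684) = 0.137326] × [0.121753] = 0.0167199
  p_C = [(1/(2.7·√(2π)))·exp(−(16.54−19.6)²/(2·2.7²)) = 0.147756·exp(-0.64222) = 0.0777379] × [0.0528968] = 0.00411209
Multiply by the mixture weights:
  π_A·p_A = 0.13 × 0.0036226 = 0.000470938
  π_B·p_B = 0.45 × 0.0167199 = 0.00752398
  π_C·p_C = 0.42 × 0.00411209 = 0.00172708
Denominator: 0.000470938 + 0.00752398 + 0.00172708 = 0.00972199
P(Subgroup A | x) = 0.000470938 / 0.00972199 ≈ 0.0484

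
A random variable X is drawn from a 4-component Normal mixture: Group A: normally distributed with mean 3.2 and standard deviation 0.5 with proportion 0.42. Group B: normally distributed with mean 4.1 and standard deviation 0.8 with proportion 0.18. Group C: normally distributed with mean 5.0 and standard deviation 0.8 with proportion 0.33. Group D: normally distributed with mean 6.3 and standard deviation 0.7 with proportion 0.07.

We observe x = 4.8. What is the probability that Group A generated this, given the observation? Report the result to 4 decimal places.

0.0088

Apply Bayes' rule: the posterior for each component is proportional to its prior times its likelihood at x.
Component likelihoods at x = 4.8:
  p_A = 0.00476818
  p_B = 0.340069
  p_C = 0.483335
  p_D = 0.057373
Prior × likelihood for each component:
  w_A·p_A = 0.42 × 0.00476818 = 0.00200263
  w_B·p_B = 0.18 × 0.340069 = 0.0612124
  w_C·p_C = 0.33 × 0.483335 = 0.159501
  w_D·p_D = 0.07 × 0.057373 = 0.00401611
Marginal: 0.00200263 + 0.0612124 + 0.159501 + 0.00401611 = 0.226732
P(Group A | data) ≈ 0.0088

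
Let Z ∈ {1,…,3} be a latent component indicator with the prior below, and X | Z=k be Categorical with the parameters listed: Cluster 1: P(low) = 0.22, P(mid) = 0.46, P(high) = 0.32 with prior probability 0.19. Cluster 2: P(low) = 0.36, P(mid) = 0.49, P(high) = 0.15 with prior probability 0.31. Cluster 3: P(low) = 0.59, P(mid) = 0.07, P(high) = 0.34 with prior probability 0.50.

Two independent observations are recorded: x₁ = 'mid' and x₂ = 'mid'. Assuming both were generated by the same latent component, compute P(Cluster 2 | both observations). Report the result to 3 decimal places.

0.636

Posterior ∝ prior × likelihood, so P(k | x) ∝ π_k f_k(x); normalise over all components.
Since both observations come from the same component, the likelihood for component k is f_k(x₁)·f_k(x₂).
  f_1 = [P(mid | comp) = 0.46] × [0.46] = 0.2116
  f_2 = [P(mid | comp) = 0.49] × [0.49] = 0.2401
  f_3 = [P(mid | comp) = 0.07] × [0.07] = 0.0049
Unnormalised posteriors:
  π_1·f_1 = 0.19 × 0.2116 = 0.040204
  π_2·f_2 = 0.31 × 0.2401 = 0.074431
  π_3·f_3 = 0.50 × 0.0049 = 0.00245
Denominator: 0.040204 + 0.074431 + 0.00245 = 0.117085
P(Cluster 2 | data) ≈ 0.636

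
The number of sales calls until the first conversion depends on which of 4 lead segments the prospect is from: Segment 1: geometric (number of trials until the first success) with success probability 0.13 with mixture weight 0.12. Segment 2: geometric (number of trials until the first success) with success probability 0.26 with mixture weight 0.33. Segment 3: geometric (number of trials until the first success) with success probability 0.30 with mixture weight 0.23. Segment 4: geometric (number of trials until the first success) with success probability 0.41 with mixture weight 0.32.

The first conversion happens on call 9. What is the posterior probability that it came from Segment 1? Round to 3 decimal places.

Posterior ∝ prior × likelihood, so P(k | x) ∝ P(Z=k) f_k(x); normalise over all components.
Geometric probabilities:
  f_1 = 0.13·(1−0.13)^8 = 0.13·0.328212 = 0.0426675
  f_2 = 0.26·(1−0.26)^8 = 0.26·0.0899195 = 0.0233791
  f_3 = 0.30·(1−0.30)^8 = 0.30·0.057648 = 0.0172944
  f_4 = 0.41·(1−0.41)^8 = 0.41·0.014683 = 0.00602005
Weight by the priors:
  P(Z=1)·f_1 = 0.12 × 0.0426675 = 0.0051201
  P(Z=2)·f_2 = 0.33 × 0.0233791 = 0.00771509
  P(Z=3)·f_3 = 0.23 × 0.0172944 = 0.00397771
  P(Z=4)·f_4 = 0.32 × 0.00602005 = 0.00192642
Sum: 0.0051201 + 0.00771509 + 0.00397771 + 0.00192642 = 0.0187393
Responsibility of Segment 1: 0.0051201 / 0.0187393 ≈ 0.273

0.273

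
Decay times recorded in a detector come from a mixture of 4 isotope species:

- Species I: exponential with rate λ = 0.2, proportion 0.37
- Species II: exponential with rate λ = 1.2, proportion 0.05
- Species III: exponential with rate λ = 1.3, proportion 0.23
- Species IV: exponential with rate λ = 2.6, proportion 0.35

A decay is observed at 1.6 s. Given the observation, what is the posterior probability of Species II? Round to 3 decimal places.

Apply Bayes' rule: the posterior for each component is proportional to its prior times its likelihood at x.
Component likelihoods at x = 1.6 s:
  L_I = 0.2·e^(−0.2·1.6) = 0.2·e^(−0.3200) = 0.14523
  L_II = 1.2·e^(−1.2·1.6) = 1.2·e^(−1.9200) = 0.175928
  L_III = 1.3·e^(−1.3·1.6) = 1.3·e^(−2.0800) = 0.162409
  L_IV = 2.6·e^(−2.6·1.6) = 2.6·e^(−4.1600) = 0.0405797
Weight by the priors:
  w_I·L_I = 0.37 × 0.14523 = 0.053735
  w_II·L_II = 0.05 × 0.175928 = 0.00879642
  w_III·L_III = 0.23 × 0.162409 = 0.0373541
  w_IV·L_IV = 0.35 × 0.0405797 = 0.0142029
Evidence: 0.053735 + 0.00879642 + 0.0373541 + 0.0142029 = 0.114088
Responsibility of Species II: 0.00879642 / 0.114088 ≈ 0.077

0.077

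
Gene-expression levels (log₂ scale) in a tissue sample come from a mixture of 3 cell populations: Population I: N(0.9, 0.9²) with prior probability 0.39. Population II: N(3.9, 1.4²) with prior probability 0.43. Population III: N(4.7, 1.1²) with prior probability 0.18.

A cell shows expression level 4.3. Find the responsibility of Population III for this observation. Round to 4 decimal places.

P(component k | x) = π_k·f_k(x) / marginal(x), where marginal(x) = Σ_j π_j·f_j(x).
Normal densities:
  f_I = 0.000352881
  f_II = 0.273562
  f_III = 0.339472
Unnormalised posteriors:
  π_I·f_I = 0.39 × 0.000352881 = 0.000137623
  π_II·f_II = 0.43 × 0.273562 = 0.117632
  π_III·f_III = 0.18 × 0.339472 = 0.0611049
Normaliser: 0.000137623 + 0.117632 + 0.0611049 = 0.178874
P(Population III | data) ≈ 0.3416

0.3416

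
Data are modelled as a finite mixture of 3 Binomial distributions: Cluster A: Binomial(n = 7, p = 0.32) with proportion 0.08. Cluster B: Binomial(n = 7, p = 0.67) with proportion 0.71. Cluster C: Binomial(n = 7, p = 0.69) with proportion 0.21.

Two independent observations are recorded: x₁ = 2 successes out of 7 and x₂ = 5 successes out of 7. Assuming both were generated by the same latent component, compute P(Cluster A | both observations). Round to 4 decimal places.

0.0755

The responsibility of component k is w_k f_k(x) divided by Σ_j w_j f_j(x).
Since both observations come from the same component, the likelihood for component k is f_k(x₁)·f_k(x₂).
  f_A = [C(7,2)·0.32^2·0.68^5 = 21·0.1024·0.145393 = 0.312654] × [0.0325827] = 0.0101871
  f_B = [C(7,2)·0.67^2·0.33^5 = 21·0.4489·0.00391354 = 0.0368925] × [0.30876] = 0.0113909
  f_C = [C(7,2)·0.69^2·0.31^5 = 21·0.4761·0.00286292 = 0.0286237] × [0.315637] = 0.00903471
Weight by the priors:
  w_A·f_A = 0.08 × 0.0101871 = 0.000814968
  w_B·f_B = 0.71 × 0.0113909 = 0.00808757
  w_C·f_C = 0.21 × 0.00903471 = 0.00189729
Denominator: 0.000814968 + 0.00808757 + 0.00189729 = 0.0107998
P(Cluster A | x) = 0.000814968 / 0.0107998 ≈ 0.0755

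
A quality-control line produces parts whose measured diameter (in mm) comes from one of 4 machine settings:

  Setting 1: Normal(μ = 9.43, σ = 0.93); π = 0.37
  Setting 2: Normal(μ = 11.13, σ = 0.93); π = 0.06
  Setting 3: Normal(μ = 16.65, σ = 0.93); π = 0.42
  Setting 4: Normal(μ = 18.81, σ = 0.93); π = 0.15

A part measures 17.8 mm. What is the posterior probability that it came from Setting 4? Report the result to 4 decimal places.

P(component k | x) = π_k·f_k(x) / marginal(x), where marginal(x) = Σ_j π_j·f_j(x).
Normal densities:
  p_1 = (1/(0.93·√(2π)))·exp(−(17.8−9.43)²/(2·0.93²)) = 0.428970·exp(-40.50000) = 1.10535e-18
  p_2 = (1/(0.93·√(2π)))·exp(−(17.8−11.13)²/(2·0.93²)) = 0.428970·exp(-25.71910) = 2.90244e-12
  p_3 = (1/(0.93·√(2π)))·exp(−(17.8−16.65)²/(2·0.93²)) = 0.428970·exp(-0.76454) = 0.199706
  p_4 = (1/(0.93·√(2π)))·exp(−(17.8−18.81)²/(2·0.93²)) = 0.428970·exp(-0.58972) = 0.237856
Weight by the priors:
  π_1·p_1 = 0.37 × 1.10535e-18 = 4.0898e-19
  π_2·p_2 = 0.06 × 2.90244e-12 = 1.74147e-13
  π_3·p_3 = 0.42 × 0.199706 = 0.0838767
  π_4·p_4 = 0.15 × 0.237856 = 0.0356784
Marginal: 4.0898e-19 + 1.74147e-13 + 0.0838767 + 0.0356784 = 0.119555
P(Setting 4 | the observation) ≈ 0.2984

0.2984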